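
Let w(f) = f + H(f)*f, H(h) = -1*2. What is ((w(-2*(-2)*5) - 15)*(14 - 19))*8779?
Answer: 1536325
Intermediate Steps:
H(h) = -2
w(f) = -f (w(f) = f - 2*f = -f)
((w(-2*(-2)*5) - 15)*(14 - 19))*8779 = ((-(-2*(-2))*5 - 15)*(14 - 19))*8779 = ((-4*5 - 15)*(-5))*8779 = ((-1*20 - 15)*(-5))*8779 = ((-20 - 15)*(-5))*8779 = -35*(-5)*8779 = 175*8779 = 1536325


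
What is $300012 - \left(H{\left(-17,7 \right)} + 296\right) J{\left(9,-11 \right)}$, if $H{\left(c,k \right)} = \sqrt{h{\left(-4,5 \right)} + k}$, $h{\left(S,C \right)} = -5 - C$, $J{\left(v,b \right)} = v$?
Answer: $297348 - 9 i \sqrt{3} \approx 2.9735 \cdot 10^{5} - 15.588 i$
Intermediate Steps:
$H{\left(c,k \right)} = \sqrt{-10 + k}$ ($H{\left(c,k \right)} = \sqrt{\left(-5 - 5\right) + k} = \sqrt{-10 + k}$)
$300012 - \left(H{\left(-17,7 \right)} + 296\right) J{\left(9,-11 \right)} = 300012 - \left(\sqrt{-10 + 7} + 296\right) 9 = 300012 - \left(\sqrt{-3} + 296\right) 9 = 300012 - \left(i \sqrt{3} + 296\right) 9 = 300012 - \left(296 + i \sqrt{3}\right) 9 = 300012 - \left(2664 + 9 i \sqrt{3}\right) = 297348 - 9 i \sqrt{3}$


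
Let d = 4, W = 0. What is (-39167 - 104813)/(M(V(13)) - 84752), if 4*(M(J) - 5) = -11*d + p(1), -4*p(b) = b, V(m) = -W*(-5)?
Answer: 2303680/1356129 ≈ 1.6987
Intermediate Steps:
V(m) = 0 (V(m) = -1*0*(-5) = 0*(-5) = 0)
p(b) = -b/4
M(J) = -97/16 (M(J) = 5 + (-11*4 - ¼*1)/4 = 5 + (-44 - ¼)/4 = 5 + (¼)*(-177/4) = 5 - 177/16 = -97/16)
(-39167 - 104813)/(M(V(13)) - 84752) = (-39167 - 104813)/(-97/16 - 84752) = -143980/(-1356129/16) = -143980*(-16/1356129) = 2303680/1356129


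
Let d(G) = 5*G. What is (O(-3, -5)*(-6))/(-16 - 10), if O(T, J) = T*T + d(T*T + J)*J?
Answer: -21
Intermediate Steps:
O(T, J) = T² + J*(5*J + 5*T²) (O(T, J) = T*T + (5*(T*T + J))*J = T² + (5*(T² + J))*J = T² + (5*(J + T²))*J = T² + (5*J + 5*T²)*J = T² + J*(5*J + 5*T²))
(O(-3, -5)*(-6))/(-16 - 10) = (((-3)² + 5*(-5)*(-5 + (-3)²))*(-6))/(-16 - 10) = ((9 + 5*(-5)*(-5 + 9))*(-6))/(-26) = ((9 + 5*(-5)*4)*(-6))*(-1/26) = ((9 - 100)*(-6))*(-1/26) = -91*(-6)*(-1/26) = 546*(-1/26) = -21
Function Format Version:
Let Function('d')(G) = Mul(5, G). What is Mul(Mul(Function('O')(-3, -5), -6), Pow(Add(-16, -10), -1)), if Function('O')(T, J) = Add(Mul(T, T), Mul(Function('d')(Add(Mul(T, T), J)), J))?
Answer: -21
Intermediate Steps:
Function('O')(T, J) = Add(Pow(T, 2), Mul(J, Add(Mul(5, J), Mul(5, Pow(T, 2))))) (Function('O')(T, J) = Add(Mul(T, T), Mul(Mul(5, Add(Mul(T, T), J)), J)) = Add(Pow(T, 2), Mul(Mul(5, Add(Pow(T, 2), J)), J)) = Add(Pow(T, 2), Mul(Mul(5, Add(J, Pow(T, 2))), J)) = Add(Pow(T, 2), Mul(Add(Mul(5, J), Mul(5, Pow(T, 2))), J)) = Add(Pow(T, 2), Mul(J, Add(Mul(5, J), Mul(5, Pow(T, 2))))))
Mul(Mul(Function('O')(-3, -5), -6), Pow(Add(-16, -10), -1)) = Mul(Mul(Add(Pow(-3, 2), Mul(5, -5, Add(-5, Pow(-3, 2)))), -6), Pow(Add(-16, -10), -1)) = Mul(Mul(Add(9, Mul(5, -5, Add(-5, 9))), -6), Pow(-26, -1)) = Mul(Mul(Add(9, Mul(5, -5, 4)), -6), Rational(-1, 26)) = Mul(Mul(Add(9, -100), -6), Rational(-1, 26)) = Mul(Mul(-91, -6), Rational(-1, 26)) = Mul(546, Rational(-1, 26)) = -21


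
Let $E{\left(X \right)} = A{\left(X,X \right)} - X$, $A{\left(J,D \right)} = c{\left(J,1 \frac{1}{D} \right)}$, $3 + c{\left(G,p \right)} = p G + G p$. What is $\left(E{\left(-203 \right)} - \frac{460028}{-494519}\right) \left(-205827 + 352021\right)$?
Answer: $\frac{14670986892004}{494519} \approx 2.9667 \cdot 10^{7}$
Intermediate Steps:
$c{\left(G,p \right)} = -3 + 2 G p$ ($c{\left(G,p \right)} = -3 + \left(p G + G p\right) = -3 + \left(G p + G p\right) = -3 + 2 G p$)
$A{\left(J,D \right)} = -3 + \frac{2 J}{D}$ ($A{\left(J,D \right)} = -3 + 2 J 1 \frac{1}{D} = -3 + \frac{2 J}{D}$)
$E{\left(X \right)} = -1 - X$ ($E{\left(X \right)} = \left(-3 + \frac{2 X}{X}\right) - X = \left(-3 + 2\right) - X = -1 - X$)
$\left(E{\left(-203 \right)} - \frac{460028}{-494519}\right) \left(-205827 + 352021\right) = \left(\left(-1 - -203\right) - \frac{460028}{-494519}\right) \left(-205827 + 352021\right) = \left(\left(-1 + 203\right) - - \frac{460028}{494519}\right) 146194 = \left(202 + \frac{460028}{494519}\right) 146194 = \frac{100352866}{494519} \cdot 146194 = \frac{14670986892004}{494519}$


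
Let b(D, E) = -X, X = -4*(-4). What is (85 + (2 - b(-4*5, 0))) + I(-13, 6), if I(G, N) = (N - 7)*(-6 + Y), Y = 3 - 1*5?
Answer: 111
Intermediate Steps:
X = 16
Y = -2 (Y = 3 - 5 = -2)
b(D, E) = -16 (b(D, E) = -1*16 = -16)
I(G, N) = 56 - 8*N (I(G, N) = (N - 7)*(-6 - 2) = (-7 + N)*(-8) = 56 - 8*N)
(85 + (2 - b(-4*5, 0))) + I(-13, 6) = (85 + (2 - 1*(-16))) + (56 - 8*6) = (85 + (2 + 16)) + (56 - 48) = (85 + 18) + 8 = 103 + 8 = 111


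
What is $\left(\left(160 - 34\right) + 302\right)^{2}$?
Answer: $183184$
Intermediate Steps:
$\left(\left(160 - 34\right) + 302\right)^{2} = \left(126 + 302\right)^{2} = 428^{2} = 183184$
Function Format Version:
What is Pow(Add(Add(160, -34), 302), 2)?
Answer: 183184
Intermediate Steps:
Pow(Add(Add(160, -34), 302), 2) = Pow(Add(126, 302), 2) = Pow(428, 2) = 183184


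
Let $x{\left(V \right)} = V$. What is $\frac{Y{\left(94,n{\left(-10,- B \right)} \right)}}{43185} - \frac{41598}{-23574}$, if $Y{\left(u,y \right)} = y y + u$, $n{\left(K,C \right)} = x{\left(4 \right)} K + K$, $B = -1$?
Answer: $\frac{309593431}{169673865} \approx 1.8246$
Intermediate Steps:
$n{\left(K,C \right)} = 5 K$ ($n{\left(K,C \right)} = 4 K + K = 5 K$)
$Y{\left(u,y \right)} = u + y^{2}$ ($Y{\left(u,y \right)} = y^{2} + u = u + y^{2}$)
$\frac{Y{\left(94,n{\left(-10,- B \right)} \right)}}{43185} - \frac{41598}{-23574} = \frac{94 + \left(5 \left(-10\right)\right)^{2}}{43185} - \frac{41598}{-23574} = \left(94 + \left(-50\right)^{2}\right) \frac{1}{43185} - - \frac{6933}{3929} = \left(94 + 2500\right) \frac{1}{43185} + \frac{6933}{3929} = 2594 \cdot \frac{1}{43185} + \frac{6933}{3929} = \frac{2594}{43185} + \frac{6933}{3929} = \frac{309593431}{169673865}$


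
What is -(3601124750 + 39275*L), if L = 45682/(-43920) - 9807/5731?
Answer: -90639577878640195/25170552 ≈ -3.6010e+9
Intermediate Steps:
L = -346263491/125852760 (L = 45682*(-1/43920) - 9807*1/5731 = -22841/21960 - 9807/5731 = -346263491/125852760 ≈ -2.7513)
-(3601124750 + 39275*L) = -39275/(1/(-346263491/125852760 + 91690)) = -39275/(1/(11539093300909/125852760)) = -39275/125852760/11539093300909 = -39275*11539093300909/125852760 = -90639577878640195/25170552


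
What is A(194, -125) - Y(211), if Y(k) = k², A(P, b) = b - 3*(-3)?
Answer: -44637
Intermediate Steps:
A(P, b) = 9 + b (A(P, b) = b + 9 = 9 + b)
A(194, -125) - Y(211) = (9 - 125) - 1*211² = -116 - 1*44521 = -116 - 44521 = -44637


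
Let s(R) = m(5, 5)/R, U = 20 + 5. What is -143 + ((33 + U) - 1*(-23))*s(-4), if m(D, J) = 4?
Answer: -224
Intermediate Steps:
U = 25
s(R) = 4/R
-143 + ((33 + U) - 1*(-23))*s(-4) = -143 + ((33 + 25) - 1*(-23))*(4/(-4)) = -143 + (58 + 23)*(4*(-1/4)) = -143 + 81*(-1) = -143 - 81 = -224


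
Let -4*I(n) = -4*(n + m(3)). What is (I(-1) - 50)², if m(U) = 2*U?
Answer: 2025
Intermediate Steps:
I(n) = 6 + n (I(n) = -(-1)*(n + 2*3) = -(-1)*(n + 6) = -(-1)*(6 + n) = -(-24 - 4*n)/4 = 6 + n)
(I(-1) - 50)² = ((6 - 1) - 50)² = (5 - 50)² = (-45)² = 2025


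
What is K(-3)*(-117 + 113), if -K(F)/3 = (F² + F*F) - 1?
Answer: 204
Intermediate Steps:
K(F) = 3 - 6*F² (K(F) = -3*((F² + F*F) - 1) = -3*((F² + F²) - 1) = -3*(2*F² - 1) = -3*(-1 + 2*F²) = 3 - 6*F²)
K(-3)*(-117 + 113) = (3 - 6*(-3)²)*(-117 + 113) = (3 - 6*9)*(-4) = (3 - 54)*(-4) = -51*(-4) = 204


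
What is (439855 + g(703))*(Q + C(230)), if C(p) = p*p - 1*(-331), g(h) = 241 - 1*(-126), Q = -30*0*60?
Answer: 23433457282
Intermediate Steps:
Q = 0 (Q = 0*60 = 0)
g(h) = 367 (g(h) = 241 + 126 = 367)
C(p) = 331 + p² (C(p) = p² + 331 = 331 + p²)
(439855 + g(703))*(Q + C(230)) = (439855 + 367)*(0 + (331 + 230²)) = 440222*(0 + (331 + 52900)) = 440222*(0 + 53231) = 440222*53231 = 23433457282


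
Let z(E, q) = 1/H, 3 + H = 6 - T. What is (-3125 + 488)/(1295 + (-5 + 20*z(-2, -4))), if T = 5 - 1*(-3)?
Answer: -2637/1286 ≈ -2.0505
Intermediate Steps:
T = 8 (T = 5 + 3 = 8)
H = -5 (H = -3 + (6 - 1*8) = -3 + (6 - 8) = -3 - 2 = -5)
z(E, q) = -1/5 (z(E, q) = 1/(-5) = -1/5)
(-3125 + 488)/(1295 + (-5 + 20*z(-2, -4))) = (-3125 + 488)/(1295 + (-5 + 20*(-1/5))) = -2637/(1295 + (-5 - 4)) = -2637/(1295 - 9) = -2637/1286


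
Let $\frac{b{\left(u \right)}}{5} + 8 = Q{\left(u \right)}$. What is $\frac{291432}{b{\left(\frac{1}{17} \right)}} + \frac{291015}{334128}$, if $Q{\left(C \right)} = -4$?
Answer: $- \frac{2704392511}{556880} \approx -4856.3$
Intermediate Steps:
$b{\left(u \right)} = -60$ ($b{\left(u \right)} = -40 + 5 \left(-4\right) = -40 - 20 = -60$)
$\frac{291432}{b{\left(\frac{1}{17} \right)}} + \frac{291015}{334128} = \frac{291432}{-60} + \frac{291015}{334128} = 291432 \left(- \frac{1}{60}\right) + 291015 \cdot \frac{1}{334128} = - \frac{24286}{5} + \frac{97005}{111376} = - \frac{2704392511}{556880}$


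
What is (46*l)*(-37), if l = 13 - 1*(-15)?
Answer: -47656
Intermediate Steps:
l = 28 (l = 13 + 15 = 28)
(46*l)*(-37) = (46*28)*(-37) = 1288*(-37) = -47656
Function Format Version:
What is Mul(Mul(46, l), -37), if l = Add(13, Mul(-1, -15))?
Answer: -47656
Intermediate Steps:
l = 28 (l = Add(13, 15) = 28)
Mul(Mul(46, l), -37) = Mul(Mul(46, 28), -37) = Mul(1288, -37) = -47656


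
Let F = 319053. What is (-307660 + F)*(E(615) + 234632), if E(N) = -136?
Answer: 2671612928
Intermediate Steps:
(-307660 + F)*(E(615) + 234632) = (-307660 + 319053)*(-136 + 234632) = 11393*234496 = 2671612928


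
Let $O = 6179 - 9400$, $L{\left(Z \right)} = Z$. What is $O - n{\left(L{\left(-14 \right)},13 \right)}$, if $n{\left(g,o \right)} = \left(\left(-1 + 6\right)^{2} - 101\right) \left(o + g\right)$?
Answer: $-3297$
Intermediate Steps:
$n{\left(g,o \right)} = - 76 g - 76 o$ ($n{\left(g,o \right)} = \left(5^{2} - 101\right) \left(g + o\right) = \left(25 - 101\right) \left(g + o\right) = - 76 \left(g + o\right) = - 76 g - 76 o$)
$O = -3221$
$O - n{\left(L{\left(-14 \right)},13 \right)} = -3221 - \left(\left(-76\right) \left(-14\right) - 988\right) = -3221 - \left(1064 - 988\right) = -3221 - 76 = -3297$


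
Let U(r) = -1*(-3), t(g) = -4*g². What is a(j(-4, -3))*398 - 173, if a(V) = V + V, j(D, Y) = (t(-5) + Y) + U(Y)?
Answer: -79773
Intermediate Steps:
U(r) = 3
j(D, Y) = -97 + Y (j(D, Y) = (-4*(-5)² + Y) + 3 = (-4*25 + Y) + 3 = (-100 + Y) + 3 = -97 + Y)
a(V) = 2*V
a(j(-4, -3))*398 - 173 = (2*(-97 - 3))*398 - 173 = (2*(-100))*398 - 173 = -200*398 - 173 = -79600 - 173 = -79773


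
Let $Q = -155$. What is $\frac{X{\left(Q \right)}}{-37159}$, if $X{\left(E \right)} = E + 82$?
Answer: $\frac{73}{37159} \approx 0.0019645$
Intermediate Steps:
$X{\left(E \right)} = 82 + E$
$\frac{X{\left(Q \right)}}{-37159} = \frac{82 - 155}{-37159} = \left(-73\right) \left(- \frac{1}{37159}\right) = \frac{73}{37159}$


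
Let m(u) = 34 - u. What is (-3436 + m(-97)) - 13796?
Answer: -17101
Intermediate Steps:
(-3436 + m(-97)) - 13796 = (-3436 + (34 - 1*(-97))) - 13796 = (-3436 + (34 + 97)) - 13796 = (-3436 + 131) - 13796 = -3305 - 13796 = -17101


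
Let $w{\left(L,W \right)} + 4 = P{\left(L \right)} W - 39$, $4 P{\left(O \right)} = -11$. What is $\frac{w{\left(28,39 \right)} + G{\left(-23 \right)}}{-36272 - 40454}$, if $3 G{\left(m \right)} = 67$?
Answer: $\frac{1535}{920712} \approx 0.0016672$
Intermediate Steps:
$G{\left(m \right)} = \frac{67}{3}$ ($G{\left(m \right)} = \frac{1}{3} \cdot 67 = \frac{67}{3}$)
$P{\left(O \right)} = - \frac{11}{4}$ ($P{\left(O \right)} = \frac{1}{4} \left(-11\right) = - \frac{11}{4}$)
$w{\left(L,W \right)} = -43 - \frac{11 W}{4}$ ($w{\left(L,W \right)} = -4 - \left(39 + \frac{11 W}{4}\right) = -43 - \frac{11 W}{4}$)
$\frac{w{\left(28,39 \right)} + G{\left(-23 \right)}}{-36272 - 40454} = \frac{\left(-43 - \frac{429}{4}\right) + \frac{67}{3}}{-36272 - 40454} = \frac{\left(-43 - \frac{429}{4}\right) + \frac{67}{3}}{-76726} = \left(- \frac{601}{4} + \frac{67}{3}\right) \left(- \frac{1}{76726}\right) = \left(- \frac{1535}{12}\right) \left(- \frac{1}{76726}\right) = \frac{1535}{920712}$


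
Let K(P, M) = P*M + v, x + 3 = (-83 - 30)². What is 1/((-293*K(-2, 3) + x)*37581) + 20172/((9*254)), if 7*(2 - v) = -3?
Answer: 4072047841627/461466456669 ≈ 8.8241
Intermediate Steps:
v = 17/7 (v = 2 - ⅐*(-3) = 2 + 3/7 = 17/7 ≈ 2.4286)
x = 12766 (x = -3 + (-83 - 30)² = -3 + (-113)² = -3 + 12769 = 12766)
K(P, M) = 17/7 + M*P (K(P, M) = P*M + 17/7 = M*P + 17/7 = 17/7 + M*P)
1/((-293*K(-2, 3) + x)*37581) + 20172/((9*254)) = 1/((-293*(17/7 + 3*(-2)) + 12766)*37581) + 20172/((9*254)) = (1/37581)/(-293*(17/7 - 6) + 12766) + 20172/2286 = (1/37581)/(-293*(-25/7) + 12766) + 20172*(1/2286) = (1/37581)/(7325/7 + 12766) + 3362/381 = (1/37581)/(96687/7) + 3362/381 = (7/96687)*(1/37581) + 3362/381 = 7/3633594147 + 3362/381 = 4072047841627/461466456669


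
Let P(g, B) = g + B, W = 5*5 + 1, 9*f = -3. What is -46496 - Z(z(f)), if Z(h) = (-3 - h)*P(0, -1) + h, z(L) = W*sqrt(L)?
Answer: -46499 - 52*I*sqrt(3)/3 ≈ -46499.0 - 30.022*I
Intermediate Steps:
f = -1/3 (f = (1/9)*(-3) = -1/3 ≈ -0.33333)
W = 26 (W = 25 + 1 = 26)
z(L) = 26*sqrt(L)
P(g, B) = B + g
Z(h) = 3 + 2*h (Z(h) = (-3 - h)*(-1 + 0) + h = (-3 - h)*(-1) + h = (3 + h) + h = 3 + 2*h)
-46496 - Z(z(f)) = -46496 - (3 + 2*(26*sqrt(-1/3))) = -46496 - (3 + 2*(26*(I*sqrt(3)/3))) = -46496 - (3 + 2*(26*I*sqrt(3)/3)) = -46496 - (3 + 52*I*sqrt(3)/3) = -46496 + (-3 - 52*I*sqrt(3)/3) = -46499 - 52*I*sqrt(3)/3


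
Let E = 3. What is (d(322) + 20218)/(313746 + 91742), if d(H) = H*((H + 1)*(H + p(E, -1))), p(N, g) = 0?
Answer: 16755075/202744 ≈ 82.641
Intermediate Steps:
d(H) = H²*(1 + H) (d(H) = H*((H + 1)*(H + 0)) = H*((1 + H)*H) = H*(H*(1 + H)) = H²*(1 + H))
(d(322) + 20218)/(313746 + 91742) = (322²*(1 + 322) + 20218)/(313746 + 91742) = (103684*323 + 20218)/405488 = (33489932 + 20218)*(1/405488) = 33510150*(1/405488) = 16755075/202744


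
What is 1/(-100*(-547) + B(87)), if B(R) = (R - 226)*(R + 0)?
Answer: 1/42607 ≈ 2.3470e-5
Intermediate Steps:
B(R) = R*(-226 + R) (B(R) = (-226 + R)*R = R*(-226 + R))
1/(-100*(-547) + B(87)) = 1/(-100*(-547) + 87*(-226 + 87)) = 1/(54700 + 87*(-139)) = 1/(54700 - 12093) = 1/42607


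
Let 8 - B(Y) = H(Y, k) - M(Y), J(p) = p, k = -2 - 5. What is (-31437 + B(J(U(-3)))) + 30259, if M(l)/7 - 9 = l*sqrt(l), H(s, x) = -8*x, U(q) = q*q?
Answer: -974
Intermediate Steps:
U(q) = q**2
k = -7
M(l) = 63 + 7*l**(3/2) (M(l) = 63 + 7*(l*sqrt(l)) = 63 + 7*l**(3/2))
B(Y) = 15 + 7*Y**(3/2) (B(Y) = 8 - (-8*(-7) - (63 + 7*Y**(3/2))) = 8 - (56 + (-63 - 7*Y**(3/2))) = 8 - (-7 - 7*Y**(3/2)) = 8 + (7 + 7*Y**(3/2)) = 15 + 7*Y**(3/2))
(-31437 + B(J(U(-3)))) + 30259 = (-31437 + (15 + 7*((-3)**2)**(3/2))) + 30259 = (-31437 + (15 + 7*9**(3/2))) + 30259 = (-31437 + (15 + 7*27)) + 30259 = (-31437 + (15 + 189)) + 30259 = (-31437 + 204) + 30259 = -31233 + 30259 = -974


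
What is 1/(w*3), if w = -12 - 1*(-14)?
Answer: ⅙ ≈ 0.16667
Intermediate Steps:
w = 2 (w = -12 + 14 = 2)
1/(w*3) = 1/(2*3) = 1/6 = ⅙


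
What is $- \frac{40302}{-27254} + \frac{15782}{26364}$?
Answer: $\frac{28704703}{13817778} \approx 2.0774$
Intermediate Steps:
$- \frac{40302}{-27254} + \frac{15782}{26364} = \left(-40302\right) \left(- \frac{1}{27254}\right) + 15782 \cdot \frac{1}{26364} = \frac{20151}{13627} + \frac{607}{1014} = \frac{28704703}{13817778}$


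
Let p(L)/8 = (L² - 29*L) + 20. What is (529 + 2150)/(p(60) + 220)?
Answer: 2679/15260 ≈ 0.17556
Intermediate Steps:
p(L) = 160 - 232*L + 8*L² (p(L) = 8*((L² - 29*L) + 20) = 8*(20 + L² - 29*L) = 160 - 232*L + 8*L²)
(529 + 2150)/(p(60) + 220) = (529 + 2150)/((160 - 232*60 + 8*60²) + 220) = 2679/((160 - 13920 + 8*3600) + 220) = 2679/((160 - 13920 + 28800) + 220) = 2679/(15040 + 220) = 2679/15260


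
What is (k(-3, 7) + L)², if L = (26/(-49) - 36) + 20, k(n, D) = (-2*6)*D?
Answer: 24265476/2401 ≈ 10106.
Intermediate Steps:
k(n, D) = -12*D
L = -810/49 (L = (26*(-1/49) - 36) + 20 = (-26/49 - 36) + 20 = -1790/49 + 20 = -810/49 ≈ -16.531)
(k(-3, 7) + L)² = (-12*7 - 810/49)² = (-84 - 810/49)² = (-4926/49)² = 24265476/2401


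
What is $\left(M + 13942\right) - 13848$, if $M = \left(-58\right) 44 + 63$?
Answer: $-2395$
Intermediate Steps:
$M = -2489$ ($M = -2552 + 63 = -2489$)
$\left(M + 13942\right) - 13848 = \left(-2489 + 13942\right) - 13848 = 11453 - 13848 = -2395$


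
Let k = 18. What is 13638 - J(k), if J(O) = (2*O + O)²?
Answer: 10722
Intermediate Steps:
J(O) = 9*O² (J(O) = (3*O)² = 9*O²)
13638 - J(k) = 13638 - 9*18² = 13638 - 9*324 = 13638 - 1*2916 = 13638 - 2916 = 10722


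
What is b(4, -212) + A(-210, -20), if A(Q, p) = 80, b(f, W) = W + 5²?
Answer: -107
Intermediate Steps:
b(f, W) = 25 + W (b(f, W) = W + 25 = 25 + W)
b(4, -212) + A(-210, -20) = (25 - 212) + 80 = -187 + 80 = -107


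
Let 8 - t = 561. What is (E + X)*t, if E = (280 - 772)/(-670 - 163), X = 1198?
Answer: -78875654/119 ≈ -6.6282e+5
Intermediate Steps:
t = -553 (t = 8 - 1*561 = 8 - 561 = -553)
E = 492/833 (E = -492/(-833) = -492*(-1/833) = 492/833 ≈ 0.59064)
(E + X)*t = (492/833 + 1198)*(-553) = (998426/833)*(-553) = -78875654/119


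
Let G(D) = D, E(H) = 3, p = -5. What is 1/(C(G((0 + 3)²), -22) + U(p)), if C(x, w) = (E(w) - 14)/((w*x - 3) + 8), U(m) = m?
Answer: -193/954 ≈ -0.20231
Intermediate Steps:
C(x, w) = -11/(5 + w*x) (C(x, w) = (3 - 14)/((w*x - 3) + 8) = -11/((-3 + w*x) + 8) = -11/(5 + w*x))
1/(C(G((0 + 3)²), -22) + U(p)) = 1/(-11/(5 - 22*(0 + 3)²) - 5) = 1/(-11/(5 - 22*3²) - 5) = 1/(-11/(5 - 22*9) - 5) = 1/(-11/(5 - 198) - 5) = 1/(-11/(-193) - 5) = 1/(-11*(-1/193) - 5) = 1/(11/193 - 5) = 1/(-954/193) = -193/954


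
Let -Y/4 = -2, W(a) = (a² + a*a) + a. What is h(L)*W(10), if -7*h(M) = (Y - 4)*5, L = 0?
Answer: -600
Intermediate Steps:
W(a) = a + 2*a² (W(a) = (a² + a²) + a = 2*a² + a = a + 2*a²)
Y = 8 (Y = -4*(-2) = 8)
h(M) = -20/7 (h(M) = -(8 - 4)*5/7 = -4*5/7 = -⅐*20 = -20/7)
h(L)*W(10) = -200*(1 + 2*10)/7 = -200*(1 + 20)/7 = -200*21/7 = -20/7*210 = -600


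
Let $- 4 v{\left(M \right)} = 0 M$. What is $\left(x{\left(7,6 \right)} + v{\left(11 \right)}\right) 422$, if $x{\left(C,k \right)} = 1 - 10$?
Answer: $-3798$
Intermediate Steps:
$x{\left(C,k \right)} = -9$
$v{\left(M \right)} = 0$ ($v{\left(M \right)} = - \frac{0 M}{4} = \left(- \frac{1}{4}\right) 0 = 0$)
$\left(x{\left(7,6 \right)} + v{\left(11 \right)}\right) 422 = \left(-9 + 0\right) 422 = \left(-9\right) 422 = -3798$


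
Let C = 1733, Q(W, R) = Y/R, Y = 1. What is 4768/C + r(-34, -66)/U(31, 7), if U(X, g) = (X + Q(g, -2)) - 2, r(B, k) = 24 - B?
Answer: 472804/98781 ≈ 4.7864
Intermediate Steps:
Q(W, R) = 1/R
U(X, g) = -5/2 + X (U(X, g) = (X + 1/(-2)) - 2 = (X - 1/2) - 2 = (-1/2 + X) - 2 = -5/2 + X)
4768/C + r(-34, -66)/U(31, 7) = 4768/1733 + (24 - 1*(-34))/(-5/2 + 31) = 4768*(1/1733) + (24 + 34)/(57/2) = 4768/1733 + 58*(2/57) = 4768/1733 + 116/57 = 472804/98781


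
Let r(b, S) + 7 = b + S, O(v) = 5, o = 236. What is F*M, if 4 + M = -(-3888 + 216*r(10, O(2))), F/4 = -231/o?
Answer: -498036/59 ≈ -8441.3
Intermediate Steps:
r(b, S) = -7 + S + b (r(b, S) = -7 + (b + S) = -7 + (S + b) = -7 + S + b)
F = -231/59 (F = 4*(-231/236) = -231/59 ≈ -3.9153)
M = 2156 (M = -4 - 216/(1/((-7 + 5 + 10) - 18)) = -4 - 216/(1/(8 - 18)) = -4 - 216/(1/(-10)) = -4 - 216/(-⅒) = -4 - 216*(-10) = -4 + 2160 = 2156)
F*M = -231/59*2156 = -498036/59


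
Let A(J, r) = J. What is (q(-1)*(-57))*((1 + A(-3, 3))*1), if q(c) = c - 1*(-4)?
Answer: 342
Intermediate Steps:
q(c) = 4 + c (q(c) = c + 4 = 4 + c)
(q(-1)*(-57))*((1 + A(-3, 3))*1) = ((4 - 1)*(-57))*((1 - 3)*1) = (3*(-57))*(-2*1) = -171*(-2) = 342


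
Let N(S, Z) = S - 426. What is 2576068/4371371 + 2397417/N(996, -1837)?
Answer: 3493822502489/830560490 ≈ 4206.6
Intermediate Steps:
N(S, Z) = -426 + S
2576068/4371371 + 2397417/N(996, -1837) = 2576068/4371371 + 2397417/(-426 + 996) = 2576068*(1/4371371) + 2397417/570 = 2576068/4371371 + 2397417*(1/570) = 2576068/4371371 + 799139/190 = 3493822502489/830560490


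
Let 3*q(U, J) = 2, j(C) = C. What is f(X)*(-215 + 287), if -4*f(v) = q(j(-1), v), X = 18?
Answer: -12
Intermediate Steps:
q(U, J) = ⅔ (q(U, J) = (⅓)*2 = ⅔)
f(v) = -⅙ (f(v) = -¼*⅔ = -⅙)
f(X)*(-215 + 287) = -(-215 + 287)/6 = -⅙*72 = -12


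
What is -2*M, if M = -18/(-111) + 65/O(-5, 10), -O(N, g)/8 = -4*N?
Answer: 289/592 ≈ 0.48818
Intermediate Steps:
O(N, g) = 32*N (O(N, g) = -(-8)*4*N = -(-32)*N = 32*N)
M = -289/1184 (M = -18/(-111) + 65/((32*(-5))) = -18*(-1/111) + 65/(-160) = 6/37 + 65*(-1/160) = 6/37 - 13/32 = -289/1184 ≈ -0.24409)
-2*M = -2*(-289/1184) = 289/592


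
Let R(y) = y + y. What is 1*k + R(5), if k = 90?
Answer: 100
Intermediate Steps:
R(y) = 2*y
1*k + R(5) = 1*90 + 2*5 = 90 + 10 = 100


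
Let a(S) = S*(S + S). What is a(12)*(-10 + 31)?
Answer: 6048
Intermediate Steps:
a(S) = 2*S² (a(S) = S*(2*S) = 2*S²)
a(12)*(-10 + 31) = (2*12²)*(-10 + 31) = (2*144)*21 = 288*21 = 6048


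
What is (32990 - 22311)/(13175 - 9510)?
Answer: 10679/3665 ≈ 2.9138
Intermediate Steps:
(32990 - 22311)/(13175 - 9510) = 10679/3665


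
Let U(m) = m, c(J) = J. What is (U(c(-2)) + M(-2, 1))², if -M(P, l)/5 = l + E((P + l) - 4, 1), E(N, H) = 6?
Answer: 1369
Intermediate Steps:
M(P, l) = -30 - 5*l (M(P, l) = -5*(l + 6) = -5*(6 + l) = -30 - 5*l)
(U(c(-2)) + M(-2, 1))² = (-2 + (-30 - 5*1))² = (-2 + (-30 - 5))² = (-2 - 35)² = (-37)² = 1369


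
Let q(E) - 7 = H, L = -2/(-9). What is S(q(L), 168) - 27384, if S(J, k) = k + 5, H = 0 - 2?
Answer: -27211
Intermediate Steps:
H = -2
L = 2/9 (L = -2*(-⅑) = 2/9 ≈ 0.22222)
q(E) = 5 (q(E) = 7 - 2 = 5)
S(J, k) = 5 + k
S(q(L), 168) - 27384 = (5 + 168) - 27384 = 173 - 27384 = -27211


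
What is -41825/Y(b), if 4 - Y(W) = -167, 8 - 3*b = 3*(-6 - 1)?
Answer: -41825/171 ≈ -244.59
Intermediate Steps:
b = 29/3 (b = 8/3 - (-6 - 1) = 8/3 - (-7) = 8/3 - ⅓*(-21) = 8/3 + 7 = 29/3 ≈ 9.6667)
Y(W) = 171 (Y(W) = 4 - 1*(-167) = 4 + 167 = 171)
-41825/Y(b) = -41825/171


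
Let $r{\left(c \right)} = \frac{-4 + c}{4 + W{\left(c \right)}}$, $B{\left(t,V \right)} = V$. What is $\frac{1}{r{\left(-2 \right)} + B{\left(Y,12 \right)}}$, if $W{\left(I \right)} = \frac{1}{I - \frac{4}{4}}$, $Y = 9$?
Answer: $\frac{11}{114} \approx 0.096491$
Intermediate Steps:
$W{\left(I \right)} = \frac{1}{-1 + I}$ ($W{\left(I \right)} = \frac{1}{I - 1} = \frac{1}{-1 + I}$)
$r{\left(c \right)} = \frac{-4 + c}{4 + \frac{1}{-1 + c}}$
$\frac{1}{r{\left(-2 \right)} + B{\left(Y,12 \right)}} = \frac{1}{\frac{\left(-1 - 2\right) \left(-4 - 2\right)}{-3 + 4 \left(-2\right)} + 12} = \frac{1}{\frac{1}{-3 - 8} \left(-3\right) \left(-6\right) + 12} = \frac{1}{\frac{1}{-11} \left(-3\right) \left(-6\right) + 12} = \frac{1}{\left(- \frac{1}{11}\right) \left(-3\right) \left(-6\right) + 12} = \frac{1}{- \frac{18}{11} + 12} = \frac{1}{\frac{114}{11}} = \frac{11}{114}$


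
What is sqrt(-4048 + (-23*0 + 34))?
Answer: 3*I*sqrt(446) ≈ 63.356*I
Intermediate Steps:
sqrt(-4048 + (-23*0 + 34)) = sqrt(-4048 + (0 + 34)) = sqrt(-4048 + 34) = sqrt(-4014) = 3*I*sqrt(446)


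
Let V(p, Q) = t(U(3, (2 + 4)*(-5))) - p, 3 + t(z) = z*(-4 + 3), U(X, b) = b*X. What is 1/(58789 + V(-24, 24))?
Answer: 1/58900 ≈ 1.6978e-5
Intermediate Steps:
U(X, b) = X*b
t(z) = -3 - z (t(z) = -3 + z*(-4 + 3) = -3 + z*(-1) = -3 - z)
V(p, Q) = 87 - p (V(p, Q) = (-3 - 3*(2 + 4)*(-5)) - p = (-3 - 3*6*(-5)) - p = (-3 - 3*(-30)) - p = (-3 - 1*(-90)) - p = (-3 + 90) - p = 87 - p)
1/(58789 + V(-24, 24)) = 1/(58789 + (87 - 1*(-24))) = 1/(58789 + (87 + 24)) = 1/(58789 + 111) = 1/58900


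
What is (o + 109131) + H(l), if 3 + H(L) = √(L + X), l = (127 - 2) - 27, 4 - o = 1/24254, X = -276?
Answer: 2646887527/24254 + I*√178 ≈ 1.0913e+5 + 13.342*I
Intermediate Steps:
o = 97015/24254 (o = 4 - 1/24254 = 97015/24254 ≈ 4.0000)
l = 98 (l = 125 - 27 = 98)
H(L) = -3 + √(-276 + L) (H(L) = -3 + √(L - 276) = -3 + √(-276 + L))
(o + 109131) + H(l) = (97015/24254 + 109131) + (-3 + √(-276 + 98)) = 2646960289/24254 + (-3 + √(-178)) = 2646960289/24254 + (-3 + I*√178) = 2646887527/24254 + I*√178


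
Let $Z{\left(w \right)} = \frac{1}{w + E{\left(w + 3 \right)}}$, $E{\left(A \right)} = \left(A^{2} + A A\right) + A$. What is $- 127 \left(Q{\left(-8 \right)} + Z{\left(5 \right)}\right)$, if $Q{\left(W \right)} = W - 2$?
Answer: $\frac{178943}{141} \approx 1269.1$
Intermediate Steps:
$Q{\left(W \right)} = -2 + W$
$E{\left(A \right)} = A + 2 A^{2}$ ($E{\left(A \right)} = \left(A^{2} + A^{2}\right) + A = 2 A^{2} + A = A + 2 A^{2}$)
$Z{\left(w \right)} = \frac{1}{w + \left(3 + w\right) \left(7 + 2 w\right)}$ ($Z{\left(w \right)} = \frac{1}{w + \left(w + 3\right) \left(1 + 2 \left(w + 3\right)\right)} = \frac{1}{w + \left(3 + w\right) \left(1 + 2 \left(3 + w\right)\right)} = \frac{1}{w + \left(3 + w\right) \left(1 + \left(6 + 2 w\right)\right)} = \frac{1}{w + \left(3 + w\right) \left(7 + 2 w\right)}$)
$- 127 \left(Q{\left(-8 \right)} + Z{\left(5 \right)}\right) = - 127 \left(\left(-2 - 8\right) + \frac{1}{5 + \left(3 + 5\right) \left(7 + 2 \cdot 5\right)}\right) = - 127 \left(-10 + \frac{1}{5 + 8 \left(7 + 10\right)}\right) = - 127 \left(-10 + \frac{1}{5 + 8 \cdot 17}\right) = - 127 \left(-10 + \frac{1}{5 + 136}\right) = - 127 \left(-10 + \frac{1}{141}\right) = \left(-127\right) \left(- \frac{1409}{141}\right) = \frac{178943}{141}$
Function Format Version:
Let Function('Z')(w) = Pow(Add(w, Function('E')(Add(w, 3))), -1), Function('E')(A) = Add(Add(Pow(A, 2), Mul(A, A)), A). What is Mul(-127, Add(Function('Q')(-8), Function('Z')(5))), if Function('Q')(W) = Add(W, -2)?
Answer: Rational(178943, 141) ≈ 1269.1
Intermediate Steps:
Function('Q')(W) = Add(-2, W)
Function('E')(A) = Add(A, Mul(2, Pow(A, 2))) (Function('E')(A) = Add(Add(Pow(A, 2), Pow(A, 2)), A) = Add(Mul(2, Pow(A, 2)), A) = Add(A, Mul(2, Pow(A, 2))))
Function('Z')(w) = Pow(Add(w, Mul(Add(3, w), Add(7, Mul(2, w)))), -1) (Function('Z')(w) = Pow(Add(w, Mul(Add(w, 3), Add(1, Mul(2, Add(w, 3))))), -1) = Pow(Add(w, Mul(Add(3, w), Add(1, Mul(2, Add(3, w))))), -1) = Pow(Add(w, Mul(Add(3, w), Add(1, Add(6, Mul(2, w))))), -1) = Pow(Add(w, Mul(Add(3, w), Add(7, Mul(2, w)))), -1))
Mul(-127, Add(Function('Q')(-8), Function('Z')(5))) = Mul(-127, Add(Add(-2, -8), Pow(Add(5, Mul(Add(3, 5), Add(7, Mul(2, 5)))), -1))) = Mul(-127, Add(-10, Pow(Add(5, Mul(8, Add(7, 10))), -1))) = Mul(-127, Add(-10, Pow(Add(5, Mul(8, 17)), -1))) = Mul(-127, Add(-10, Pow(Add(5, 136), -1))) = Mul(-127, Add(-10, Pow(141, -1))) = Mul(-127, Add(-10, Rational(1, 141))) = Mul(-127, Rational(-1409, 141)) = Rational(178943, 141)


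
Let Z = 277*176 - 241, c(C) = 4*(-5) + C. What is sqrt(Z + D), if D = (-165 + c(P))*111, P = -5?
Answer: sqrt(27421) ≈ 165.59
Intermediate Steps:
c(C) = -20 + C
Z = 48511 (Z = 48752 - 241 = 48511)
D = -21090 (D = (-165 + (-20 - 5))*111 = (-165 - 25)*111 = -190*111 = -21090)
sqrt(Z + D) = sqrt(48511 - 21090) = sqrt(27421)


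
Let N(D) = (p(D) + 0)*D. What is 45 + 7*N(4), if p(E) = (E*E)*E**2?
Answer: 7213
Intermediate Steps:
p(E) = E**4 (p(E) = E**2*E**2 = E**4)
N(D) = D**5 (N(D) = (D**4 + 0)*D = D**4*D = D**5)
45 + 7*N(4) = 45 + 7*4**5 = 45 + 7*1024 = 45 + 7168 = 7213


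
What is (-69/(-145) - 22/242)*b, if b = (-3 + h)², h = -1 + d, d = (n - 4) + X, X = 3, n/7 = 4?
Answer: 324806/1595 ≈ 203.64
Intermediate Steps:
n = 28 (n = 7*4 = 28)
d = 27 (d = (28 - 4) + 3 = 24 + 3 = 27)
h = 26 (h = -1 + 27 = 26)
b = 529 (b = (-3 + 26)² = 23² = 529)
(-69/(-145) - 22/242)*b = (-69/(-145) - 22/242)*529 = (-69*(-1/145) - 22*1/242)*529 = (69/145 - 1/11)*529 = (614/1595)*529 = 324806/1595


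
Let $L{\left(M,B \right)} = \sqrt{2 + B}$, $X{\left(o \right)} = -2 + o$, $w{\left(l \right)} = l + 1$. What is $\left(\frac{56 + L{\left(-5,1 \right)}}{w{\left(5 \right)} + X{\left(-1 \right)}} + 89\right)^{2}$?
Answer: $\frac{\left(323 + \sqrt{3}\right)^{2}}{9} \approx 11717.0$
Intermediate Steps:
$w{\left(l \right)} = 1 + l$
$\left(\frac{56 + L{\left(-5,1 \right)}}{w{\left(5 \right)} + X{\left(-1 \right)}} + 89\right)^{2} = \left(\frac{56 + \sqrt{2 + 1}}{\left(1 + 5\right) - 3} + 89\right)^{2} = \left(\frac{56 + \sqrt{3}}{6 - 3} + 89\right)^{2} = \left(\frac{56 + \sqrt{3}}{3} + 89\right)^{2} = \left(\left(56 + \sqrt{3}\right) \frac{1}{3} + 89\right)^{2} = \left(\left(\frac{56}{3} + \frac{\sqrt{3}}{3}\right) + 89\right)^{2} = \left(\frac{323}{3} + \frac{\sqrt{3}}{3}\right)^{2}$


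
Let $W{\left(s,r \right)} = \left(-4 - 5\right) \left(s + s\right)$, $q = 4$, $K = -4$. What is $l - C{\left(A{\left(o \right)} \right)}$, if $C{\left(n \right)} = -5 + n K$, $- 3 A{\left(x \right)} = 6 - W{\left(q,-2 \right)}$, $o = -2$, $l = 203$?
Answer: $104$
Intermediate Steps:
$W{\left(s,r \right)} = - 18 s$ ($W{\left(s,r \right)} = - 9 \cdot 2 s = - 18 s$)
$A{\left(x \right)} = -26$ ($A{\left(x \right)} = - \frac{6 - \left(-18\right) 4}{3} = - \frac{6 - -72}{3} = - \frac{6 + 72}{3} = \left(- \frac{1}{3}\right) 78 = -26$)
$C{\left(n \right)} = -5 - 4 n$ ($C{\left(n \right)} = -5 + n \left(-4\right) = -5 - 4 n$)
$l - C{\left(A{\left(o \right)} \right)} = 203 - \left(-5 - -104\right) = 203 - \left(-5 + 104\right) = 203 - 99 = 104$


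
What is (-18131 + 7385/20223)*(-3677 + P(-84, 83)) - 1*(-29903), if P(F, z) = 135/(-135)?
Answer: 64245945893/963 ≈ 6.6714e+7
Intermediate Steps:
P(F, z) = -1 (P(F, z) = 135*(-1/135) = -1)
(-18131 + 7385/20223)*(-3677 + P(-84, 83)) - 1*(-29903) = (-18131 + 7385/20223)*(-3677 - 1) - 1*(-29903) = (-18131 + 7385*(1/20223))*(-3678) + 29903 = (-18131 + 1055/2889)*(-3678) + 29903 = -52379404/2889*(-3678) + 29903 = 64217149304/963 + 29903 = 64245945893/963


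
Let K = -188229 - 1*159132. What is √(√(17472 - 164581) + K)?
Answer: √(-347361 + I*√147109) ≈ 0.325 + 589.37*I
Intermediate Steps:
K = -347361 (K = -188229 - 159132 = -347361)
√(√(17472 - 164581) + K) = √(√(17472 - 164581) - 347361) = √(√(-147109) - 347361) = √(I*√147109 - 347361) = √(-347361 + I*√147109)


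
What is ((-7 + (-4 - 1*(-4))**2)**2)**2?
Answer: 2401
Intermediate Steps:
((-7 + (-4 - 1*(-4))**2)**2)**2 = ((-7 + (-4 + 4)**2)**2)**2 = ((-7 + 0**2)**2)**2 = ((-7 + 0)**2)**2 = ((-7)**2)**2 = 49**2 = 2401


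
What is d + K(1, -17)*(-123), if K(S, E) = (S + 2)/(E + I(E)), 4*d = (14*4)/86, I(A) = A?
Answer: 16105/1462 ≈ 11.016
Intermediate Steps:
d = 7/43 (d = ((14*4)/86)/4 = (56*(1/86))/4 = (¼)*(28/43) = 7/43 ≈ 0.16279)
K(S, E) = (2 + S)/(2*E) (K(S, E) = (S + 2)/(E + E) = (2 + S)/((2*E)) = (2 + S)*(1/(2*E)) = (2 + S)/(2*E))
d + K(1, -17)*(-123) = 7/43 + ((½)*(2 + 1)/(-17))*(-123) = 7/43 + ((½)*(-1/17)*3)*(-123) = 7/43 - 3/34*(-123) = 7/43 + 369/34 = 16105/1462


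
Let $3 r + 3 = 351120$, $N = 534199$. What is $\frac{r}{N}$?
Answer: $\frac{117039}{534199} \approx 0.21909$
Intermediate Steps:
$r = 117039$ ($r = -1 + \frac{1}{3} \cdot 351120 = -1 + 117040 = 117039$)
$\frac{r}{N} = \frac{117039}{534199}$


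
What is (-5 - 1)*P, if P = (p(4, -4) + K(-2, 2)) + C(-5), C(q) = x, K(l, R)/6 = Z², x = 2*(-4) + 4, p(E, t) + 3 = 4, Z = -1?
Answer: -18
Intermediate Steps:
p(E, t) = 1 (p(E, t) = -3 + 4 = 1)
x = -4 (x = -8 + 4 = -4)
K(l, R) = 6 (K(l, R) = 6*(-1)² = 6*1 = 6)
C(q) = -4
P = 3 (P = (1 + 6) - 4 = 7 - 4 = 3)
(-5 - 1)*P = (-5 - 1)*3 = -6*3 = -18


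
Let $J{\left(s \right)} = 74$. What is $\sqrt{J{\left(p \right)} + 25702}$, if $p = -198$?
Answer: $12 \sqrt{179} \approx 160.55$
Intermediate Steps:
$\sqrt{J{\left(p \right)} + 25702} = \sqrt{74 + 25702} = \sqrt{25776} = 12 \sqrt{179}$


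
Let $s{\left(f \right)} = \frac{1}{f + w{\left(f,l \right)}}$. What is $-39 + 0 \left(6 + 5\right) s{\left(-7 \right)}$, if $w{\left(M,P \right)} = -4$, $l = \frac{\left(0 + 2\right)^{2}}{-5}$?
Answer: $-39$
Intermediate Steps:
$l = - \frac{4}{5}$ ($l = 2^{2} \left(- \frac{1}{5}\right) = 4 \left(- \frac{1}{5}\right) = - \frac{4}{5} \approx -0.8$)
$s{\left(f \right)} = \frac{1}{-4 + f}$ ($s{\left(f \right)} = \frac{1}{f - 4} = \frac{1}{-4 + f}$)
$-39 + 0 \left(6 + 5\right) s{\left(-7 \right)} = -39 + \frac{0 \left(6 + 5\right)}{-4 - 7} = -39 + \frac{0 \cdot 11}{-11} = -39 + 0 \left(- \frac{1}{11}\right) = -39 + 0 = -39$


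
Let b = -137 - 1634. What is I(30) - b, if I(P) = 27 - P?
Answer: 1768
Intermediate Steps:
b = -1771
I(30) - b = (27 - 1*30) - 1*(-1771) = (27 - 30) + 1771 = -3 + 1771 = 1768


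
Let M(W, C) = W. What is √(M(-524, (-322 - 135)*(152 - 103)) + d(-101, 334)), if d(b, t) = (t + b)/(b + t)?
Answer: I*√523 ≈ 22.869*I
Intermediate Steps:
d(b, t) = 1 (d(b, t) = (b + t)/(b + t) = 1)
√(M(-524, (-322 - 135)*(152 - 103)) + d(-101, 334)) = √(-524 + 1) = √(-523) = I*√523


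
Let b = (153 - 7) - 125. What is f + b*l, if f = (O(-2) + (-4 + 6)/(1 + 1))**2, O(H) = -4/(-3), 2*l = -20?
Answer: -1841/9 ≈ -204.56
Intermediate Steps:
l = -10 (l = (1/2)*(-20) = -10)
b = 21 (b = 146 - 125 = 21)
O(H) = 4/3 (O(H) = -4*(-1/3) = 4/3)
f = 49/9 (f = (4/3 + (-4 + 6)/(1 + 1))**2 = (4/3 + 2/2)**2 = (4/3 + 2*(1/2))**2 = (4/3 + 1)**2 = (7/3)**2 = 49/9 ≈ 5.4444)
f + b*l = 49/9 + 21*(-10) = 49/9 - 210 = -1841/9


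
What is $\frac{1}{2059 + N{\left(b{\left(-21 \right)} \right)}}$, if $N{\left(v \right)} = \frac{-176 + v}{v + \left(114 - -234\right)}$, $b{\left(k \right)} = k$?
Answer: $\frac{327}{673096} \approx 0.00048581$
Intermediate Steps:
$N{\left(v \right)} = \frac{-176 + v}{348 + v}$ ($N{\left(v \right)} = \frac{-176 + v}{v + \left(114 + 234\right)} = \frac{-176 + v}{v + 348} = \frac{-176 + v}{348 + v}$)
$\frac{1}{2059 + N{\left(b{\left(-21 \right)} \right)}} = \frac{1}{2059 + \frac{-176 - 21}{348 - 21}} = \frac{1}{2059 + \frac{1}{327} \left(-197\right)} = \frac{1}{2059 - \frac{197}{327}} = \frac{1}{\frac{673096}{327}} = \frac{327}{673096}$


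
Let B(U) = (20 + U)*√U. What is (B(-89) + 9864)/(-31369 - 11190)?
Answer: -9864/42559 + 69*I*√89/42559 ≈ -0.23177 + 0.015295*I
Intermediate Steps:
B(U) = √U*(20 + U)
(B(-89) + 9864)/(-31369 - 11190) = (√(-89)*(20 - 89) + 9864)/(-31369 - 11190) = ((I*√89)*(-69) + 9864)/(-42559) = (-69*I*√89 + 9864)*(-1/42559) = (9864 - 69*I*√89)*(-1/42559) = -9864/42559 + 69*I*√89/42559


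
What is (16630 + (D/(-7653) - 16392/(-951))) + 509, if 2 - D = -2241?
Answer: 41620336100/2426001 ≈ 17156.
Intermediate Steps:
D = 2243 (D = 2 - 1*(-2241) = 2 + 2241 = 2243)
(16630 + (D/(-7653) - 16392/(-951))) + 509 = (16630 + (2243/(-7653) - 16392/(-951))) + 509 = (16630 + (2243*(-1/7653) - 16392*(-1/951))) + 509 = (16630 + (-2243/7653 + 5464/317)) + 509 = (16630 + 41104961/2426001) + 509 = 40385501591/2426001 + 509 = 41620336100/2426001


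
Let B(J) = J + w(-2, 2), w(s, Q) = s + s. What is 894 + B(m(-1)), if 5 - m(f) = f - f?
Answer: 895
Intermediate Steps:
w(s, Q) = 2*s
m(f) = 5 (m(f) = 5 - (f - f) = 5 - 1*0 = 5 + 0 = 5)
B(J) = -4 + J (B(J) = J + 2*(-2) = J - 4 = -4 + J)
894 + B(m(-1)) = 894 + (-4 + 5) = 894 + 1 = 895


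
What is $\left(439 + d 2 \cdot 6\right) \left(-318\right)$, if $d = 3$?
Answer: $-151050$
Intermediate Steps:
$\left(439 + d 2 \cdot 6\right) \left(-318\right) = \left(439 + 3 \cdot 2 \cdot 6\right) \left(-318\right) = \left(439 + 6 \cdot 6\right) \left(-318\right) = \left(439 + 36\right) \left(-318\right) = 475 \left(-318\right) = -151050$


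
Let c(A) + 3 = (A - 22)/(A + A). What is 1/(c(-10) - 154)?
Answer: -5/777 ≈ -0.0064350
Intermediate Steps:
c(A) = -3 + (-22 + A)/(2*A) (c(A) = -3 + (A - 22)/(A + A) = -3 + (-22 + A)/((2*A)) = -3 + (-22 + A)*(1/(2*A)) = -3 + (-22 + A)/(2*A))
1/(c(-10) - 154) = 1/((-5/2 - 11/(-10)) - 154) = 1/((-5/2 - 11*(-⅒)) - 154) = 1/((-5/2 + 11/10) - 154) = 1/(-7/5 - 154) = 1/(-777/5) = -5/777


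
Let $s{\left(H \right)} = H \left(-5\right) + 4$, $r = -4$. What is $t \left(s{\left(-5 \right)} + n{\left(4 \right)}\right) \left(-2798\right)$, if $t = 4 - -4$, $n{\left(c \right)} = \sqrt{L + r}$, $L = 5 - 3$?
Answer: $-649136 - 22384 i \sqrt{2} \approx -6.4914 \cdot 10^{5} - 31656.0 i$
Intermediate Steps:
$L = 2$ ($L = 5 - 3 = 2$)
$n{\left(c \right)} = i \sqrt{2}$ ($n{\left(c \right)} = \sqrt{2 - 4} = \sqrt{-2} = i \sqrt{2}$)
$s{\left(H \right)} = 4 - 5 H$ ($s{\left(H \right)} = - 5 H + 4 = 4 - 5 H$)
$t = 8$ ($t = 4 + 4 = 8$)
$t \left(s{\left(-5 \right)} + n{\left(4 \right)}\right) \left(-2798\right) = 8 \left(\left(4 - -25\right) + i \sqrt{2}\right) \left(-2798\right) = 8 \left(\left(4 + 25\right) + i \sqrt{2}\right) \left(-2798\right) = 8 \left(29 + i \sqrt{2}\right) \left(-2798\right) = \left(232 + 8 i \sqrt{2}\right) \left(-2798\right) = -649136 - 22384 i \sqrt{2}$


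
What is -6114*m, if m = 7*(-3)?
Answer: 128394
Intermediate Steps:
m = -21
-6114*m = -6114*(-21) = 128394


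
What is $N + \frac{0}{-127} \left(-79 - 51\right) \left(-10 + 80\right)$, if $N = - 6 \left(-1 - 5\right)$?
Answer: $36$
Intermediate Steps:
$N = 36$ ($N = \left(-6\right) \left(-6\right) = 36$)
$N + \frac{0}{-127} \left(-79 - 51\right) \left(-10 + 80\right) = 36 + \frac{0}{-127} \left(-79 - 51\right) \left(-10 + 80\right) = 36 + 0 \left(- \frac{1}{127}\right) \left(\left(-130\right) 70\right) = 36 + 0 \left(-9100\right) = 36 + 0 = 36$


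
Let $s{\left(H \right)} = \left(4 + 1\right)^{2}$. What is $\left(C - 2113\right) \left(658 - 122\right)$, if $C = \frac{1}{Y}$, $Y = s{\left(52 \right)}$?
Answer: $- \frac{28313664}{25} \approx -1.1325 \cdot 10^{6}$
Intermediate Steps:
$s{\left(H \right)} = 25$ ($s{\left(H \right)} = 5^{2} = 25$)
$Y = 25$
$C = \frac{1}{25} \approx 0.04$
$\left(C - 2113\right) \left(658 - 122\right) = \left(\frac{1}{25} - 2113\right) \left(658 - 122\right) = \left(- \frac{52824}{25}\right) 536 = - \frac{28313664}{25}$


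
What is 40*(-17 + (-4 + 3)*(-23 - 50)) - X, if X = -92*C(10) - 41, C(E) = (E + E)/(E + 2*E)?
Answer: 7027/3 ≈ 2342.3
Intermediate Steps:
C(E) = ⅔ (C(E) = (2*E)/((3*E)) = (2*E)*(1/(3*E)) = ⅔)
X = -307/3 (X = -92*⅔ - 41 = -184/3 - 41 = -307/3 ≈ -102.33)
40*(-17 + (-4 + 3)*(-23 - 50)) - X = 40*(-17 + (-4 + 3)*(-23 - 50)) - 1*(-307/3) = 40*(-17 - 1*(-73)) + 307/3 = 40*(-17 + 73) + 307/3 = 40*56 + 307/3 = 2240 + 307/3 = 7027/3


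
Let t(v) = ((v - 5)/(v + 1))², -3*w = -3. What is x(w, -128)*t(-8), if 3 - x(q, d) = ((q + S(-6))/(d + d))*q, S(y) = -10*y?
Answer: 140101/12544 ≈ 11.169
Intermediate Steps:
w = 1 (w = -⅓*(-3) = 1)
t(v) = (-5 + v)²/(1 + v)² (t(v) = ((-5 + v)/(1 + v))² = (-5 + v)²/(1 + v)²)
x(q, d) = 3 - q*(60 + q)/(2*d) (x(q, d) = 3 - (q - 10*(-6))/(d + d)*q = 3 - (q + 60)/((2*d))*q = 3 - (60 + q)*(1/(2*d))*q = 3 - (60 + q)/(2*d)*q = 3 - q*(60 + q)/(2*d))
x(w, -128)*t(-8) = ((½)*(-1*1² - 60*1 + 6*(-128))/(-128))*((-5 - 8)²/(1 - 8)²) = ((½)*(-1/128)*(-1*1 - 60 - 768))*((-13)²/(-7)²) = ((½)*(-1/128)*(-1 - 60 - 768))*((1/49)*169) = ((½)*(-1/128)*(-829))*(169/49) = (829/256)*(169/49) = 140101/12544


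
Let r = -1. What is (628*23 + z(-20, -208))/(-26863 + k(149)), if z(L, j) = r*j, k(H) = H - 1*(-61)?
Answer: -1332/2423 ≈ -0.54973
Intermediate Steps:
k(H) = 61 + H (k(H) = H + 61 = 61 + H)
z(L, j) = -j
(628*23 + z(-20, -208))/(-26863 + k(149)) = (628*23 - 1*(-208))/(-26863 + (61 + 149)) = (14444 + 208)/(-26863 + 210) = 14652/(-26653) = 14652*(-1/26653) = -1332/2423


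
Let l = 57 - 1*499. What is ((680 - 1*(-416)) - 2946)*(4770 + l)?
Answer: -8006800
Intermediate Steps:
l = -442 (l = 57 - 499 = -442)
((680 - 1*(-416)) - 2946)*(4770 + l) = ((680 - 1*(-416)) - 2946)*(4770 - 442) = ((680 + 416) - 2946)*4328 = (1096 - 2946)*4328 = -1850*4328 = -8006800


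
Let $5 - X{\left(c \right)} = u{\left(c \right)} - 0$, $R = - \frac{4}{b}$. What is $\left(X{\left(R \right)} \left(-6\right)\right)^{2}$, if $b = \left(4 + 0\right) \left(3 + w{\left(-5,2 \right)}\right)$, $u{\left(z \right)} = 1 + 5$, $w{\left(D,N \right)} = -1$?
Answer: $36$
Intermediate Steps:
$u{\left(z \right)} = 6$
$b = 8$ ($b = \left(4 + 0\right) \left(3 - 1\right) = 4 \cdot 2 = 8$)
$R = - \frac{1}{2}$ ($R = - \frac{4}{8} = \left(-4\right) \frac{1}{8} = - \frac{1}{2} \approx -0.5$)
$X{\left(c \right)} = -1$ ($X{\left(c \right)} = 5 - \left(6 - 0\right) = 5 - \left(6 + 0\right) = 5 - 6 = -1$)
$\left(X{\left(R \right)} \left(-6\right)\right)^{2} = \left(\left(-1\right) \left(-6\right)\right)^{2} = 6^{2} = 36$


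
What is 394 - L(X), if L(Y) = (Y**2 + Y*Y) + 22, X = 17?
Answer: -206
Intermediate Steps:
L(Y) = 22 + 2*Y**2 (L(Y) = (Y**2 + Y**2) + 22 = 2*Y**2 + 22 = 22 + 2*Y**2)
394 - L(X) = 394 - (22 + 2*17**2) = 394 - (22 + 2*289) = 394 - (22 + 578) = 394 - 1*600 = 394 - 600 = -206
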